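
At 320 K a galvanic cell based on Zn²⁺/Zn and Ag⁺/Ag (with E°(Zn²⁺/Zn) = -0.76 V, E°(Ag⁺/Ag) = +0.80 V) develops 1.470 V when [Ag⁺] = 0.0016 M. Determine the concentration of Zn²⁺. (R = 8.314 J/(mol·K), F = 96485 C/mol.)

From the Nernst equation, ln Q = nF(E° − E)/RT = 2×96485×(1.56 − 1.470)/(8.314×320) = 6.528, so Q = 684.
With Q = [Zn²⁺]/[Ag⁺]^2 and the known concentrations, [Zn²⁺] in the numerator gives [Zn²⁺] = 0.0018 M.

0.0018 M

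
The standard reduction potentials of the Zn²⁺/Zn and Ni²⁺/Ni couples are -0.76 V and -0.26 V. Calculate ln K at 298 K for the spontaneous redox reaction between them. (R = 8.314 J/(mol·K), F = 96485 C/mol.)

ln K = 38.9

E°_cell = -0.26 − (-0.76) = 0.50 V, with n = 2 electrons transferred.
At equilibrium E = 0, so the Nernst equation gives ln K = nFE°/RT = (2)(96485)(0.50)/((8.314)(298)) = 38.94.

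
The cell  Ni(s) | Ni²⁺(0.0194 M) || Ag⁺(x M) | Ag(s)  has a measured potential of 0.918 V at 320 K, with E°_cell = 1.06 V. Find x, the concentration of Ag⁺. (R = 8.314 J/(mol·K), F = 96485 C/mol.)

8.1 × 10^-4 M

From the Nernst equation, ln Q = nF(E° − E)/RT = 2×96485×(1.06 − 0.918)/(8.314×320) = 10.300, so Q = 2.97 × 10^4.
With Q = [Ni²⁺]/[Ag⁺]^2 and the known concentrations, [Ag⁺]^2 in the denominator gives [Ag⁺] = 8.1 × 10^-4 M.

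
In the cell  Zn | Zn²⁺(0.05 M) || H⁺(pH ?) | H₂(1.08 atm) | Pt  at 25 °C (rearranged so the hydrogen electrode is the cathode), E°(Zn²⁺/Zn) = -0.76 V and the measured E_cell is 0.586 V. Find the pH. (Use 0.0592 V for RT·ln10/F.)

pH = 3.57

E°_cell = 0.76 V and n = 2.
log Q = n(E° − E)/0.0592 = 2×(0.76 − 0.586)/0.0592 = 5.878.
With Q = [Zn²⁺]·P(H₂) / [H⁺]^2, solving for [H⁺] gives log[H⁺] = -3.573, so pH = 3.57.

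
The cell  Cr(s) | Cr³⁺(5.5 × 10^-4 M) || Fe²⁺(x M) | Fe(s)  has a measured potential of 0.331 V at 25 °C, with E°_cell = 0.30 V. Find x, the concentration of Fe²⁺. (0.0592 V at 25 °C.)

0.075 M

From the Nernst equation, log Q = n(E° − E)/0.0592 = 6(0.30 − 0.331)/0.0592 = -3.142, so Q = 7.21 × 10^-4.
With Q = [Cr³⁺]^2/[Fe²⁺]^3 and the known concentrations, [Fe²⁺]^3 in the denominator gives [Fe²⁺] = 0.075 M.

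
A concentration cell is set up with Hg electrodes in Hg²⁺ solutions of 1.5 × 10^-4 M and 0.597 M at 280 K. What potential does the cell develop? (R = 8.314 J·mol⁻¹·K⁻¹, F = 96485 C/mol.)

0.100 V

Both half-cells are Hg²⁺/Hg, so E°_cell = 0. The concentrated side is the cathode; the cell reaction moves Hg²⁺ from high to low concentration with n = 2.
Q = [Hg²⁺]_dilute/[Hg²⁺]_conc = 1.5 × 10^-4/0.597 = 2.51 × 10^-4.
E = 0 − (RT/nF) ln Q = −((8.314×280)/(2×96485))(-8.289) = 0.1000 V.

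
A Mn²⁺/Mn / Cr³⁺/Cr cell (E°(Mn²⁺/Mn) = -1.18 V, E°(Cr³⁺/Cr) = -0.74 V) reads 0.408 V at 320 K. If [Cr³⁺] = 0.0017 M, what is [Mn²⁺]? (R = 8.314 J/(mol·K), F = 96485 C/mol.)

From the Nernst equation, ln Q = nF(E° − E)/RT = 6×96485×(0.44 − 0.408)/(8.314×320) = 6.963, so Q = 1060.
With Q = [Mn²⁺]^3/[Cr³⁺]^2 and the known concentrations, [Mn²⁺]^3 in the numerator gives [Mn²⁺] = 0.15 M.

0.15 M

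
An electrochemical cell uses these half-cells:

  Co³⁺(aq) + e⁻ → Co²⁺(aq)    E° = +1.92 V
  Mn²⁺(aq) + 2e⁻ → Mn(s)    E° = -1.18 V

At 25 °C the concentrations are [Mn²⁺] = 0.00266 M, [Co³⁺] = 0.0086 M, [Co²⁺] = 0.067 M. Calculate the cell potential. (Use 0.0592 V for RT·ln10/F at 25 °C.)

3.12 V

The Co³⁺/Co²⁺ couple has the higher reduction potential and acts as the cathode, so E°_cell = +1.92 − (-1.18) = 3.10 V.
Balancing electrons gives n = 2; the reaction quotient is Q = [Mn²⁺]·[Co²⁺]^2/[Co³⁺]^2 = 0.161.
At 25 °C, E = E° − (0.0592/n) log Q = 3.10 − (0.0592/2)(-0.792) = 3.100 + 0.023 = 3.123 V.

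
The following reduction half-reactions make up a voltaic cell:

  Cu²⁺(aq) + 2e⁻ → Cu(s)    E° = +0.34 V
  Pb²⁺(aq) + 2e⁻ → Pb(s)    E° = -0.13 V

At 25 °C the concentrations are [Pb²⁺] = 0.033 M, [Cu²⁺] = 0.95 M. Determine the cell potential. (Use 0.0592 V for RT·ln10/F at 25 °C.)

0.513 V

The Cu²⁺/Cu couple has the higher reduction potential and acts as the cathode, so E°_cell = +0.34 − (-0.13) = 0.47 V.
Balancing electrons gives n = 2; the reaction quotient is Q = [Pb²⁺]/[Cu²⁺] = 0.0347.
At 25 °C, E = E° − (0.0592/n) log Q = 0.47 − (0.0592/2)(-1.459) = 0.470 + 0.043 = 0.513 V.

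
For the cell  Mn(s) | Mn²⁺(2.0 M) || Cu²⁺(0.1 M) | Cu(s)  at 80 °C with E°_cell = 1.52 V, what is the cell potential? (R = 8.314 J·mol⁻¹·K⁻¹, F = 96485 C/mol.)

Balancing electrons gives n = 2; the reaction quotient is Q = [Mn²⁺]/[Cu²⁺] = 20.0.
E = E° − (RT/nF) ln Q = 1.52 − (8.314×353)/(2×96485) × (2.996) = 1.520 − 0.046 = 1.474 V.

1.47 V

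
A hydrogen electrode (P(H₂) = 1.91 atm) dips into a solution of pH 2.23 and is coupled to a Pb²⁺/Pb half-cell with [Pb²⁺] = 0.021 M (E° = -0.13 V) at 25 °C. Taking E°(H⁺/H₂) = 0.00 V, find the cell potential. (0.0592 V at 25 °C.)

The hydrogen couple is the cathode, so E°_cell = 0.13 V; n = 2.
[H⁺] = 10^(−2.23) = 0.0059 M, and Q = [Pb²⁺]·P(H₂) / [H⁺]^2 = 1160.
E = E° − (0.0592/2) log Q = 0.13 − (0.0592/2)(3.063) = 0.039 V.

0.039 V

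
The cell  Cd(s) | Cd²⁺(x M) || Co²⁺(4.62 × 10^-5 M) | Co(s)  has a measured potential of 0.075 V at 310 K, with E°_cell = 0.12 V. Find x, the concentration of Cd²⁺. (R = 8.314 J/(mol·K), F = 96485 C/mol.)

0.0013 M

From the Nernst equation, ln Q = nF(E° − E)/RT = 2×96485×(0.12 − 0.075)/(8.314×310) = 3.369, so Q = 29.1.
With Q = [Cd²⁺]/[Co²⁺] and the known concentrations, [Cd²⁺] in the numerator gives [Cd²⁺] = 0.0013 M.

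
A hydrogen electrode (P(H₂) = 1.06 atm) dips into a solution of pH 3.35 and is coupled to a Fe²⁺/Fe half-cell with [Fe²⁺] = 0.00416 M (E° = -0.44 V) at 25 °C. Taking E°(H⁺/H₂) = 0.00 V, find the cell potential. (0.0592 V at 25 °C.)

The hydrogen couple is the cathode, so E°_cell = 0.44 V; n = 2.
[H⁺] = 10^(−3.35) = 4.5 × 10^-4 M, and Q = [Fe²⁺]·P(H₂) / [H⁺]^2 = 2.21 × 10^4.
E = E° − (0.0592/2) log Q = 0.44 − (0.0592/2)(4.344) = 0.311 V.

0.31 V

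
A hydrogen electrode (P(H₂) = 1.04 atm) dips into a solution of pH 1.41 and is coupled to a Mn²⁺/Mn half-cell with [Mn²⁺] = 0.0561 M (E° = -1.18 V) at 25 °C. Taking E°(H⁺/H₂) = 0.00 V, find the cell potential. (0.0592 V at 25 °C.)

1.13 V

The hydrogen couple is the cathode, so E°_cell = 1.18 V; n = 2.
[H⁺] = 10^(−1.41) = 0.039 M, and Q = [Mn²⁺]·P(H₂) / [H⁺]^2 = 38.5.
E = E° − (0.0592/2) log Q = 1.18 − (0.0592/2)(1.586) = 1.133 V.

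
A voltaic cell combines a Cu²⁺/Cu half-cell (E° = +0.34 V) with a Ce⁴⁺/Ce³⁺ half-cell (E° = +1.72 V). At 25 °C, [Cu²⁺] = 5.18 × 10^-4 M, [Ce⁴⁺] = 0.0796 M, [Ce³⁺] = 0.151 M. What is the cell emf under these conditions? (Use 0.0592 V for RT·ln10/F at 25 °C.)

The Ce⁴⁺/Ce³⁺ couple has the higher reduction potential and acts as the cathode, so E°_cell = +1.72 − (+0.34) = 1.38 V.
Balancing electrons gives n = 2; the reaction quotient is Q = [Cu²⁺]·[Ce³⁺]^2/[Ce⁴⁺]^2 = 0.00186.
At 25 °C, E = E° − (0.0592/n) log Q = 1.38 − (0.0592/2)(-2.730) = 1.380 + 0.081 = 1.461 V.

1.46 V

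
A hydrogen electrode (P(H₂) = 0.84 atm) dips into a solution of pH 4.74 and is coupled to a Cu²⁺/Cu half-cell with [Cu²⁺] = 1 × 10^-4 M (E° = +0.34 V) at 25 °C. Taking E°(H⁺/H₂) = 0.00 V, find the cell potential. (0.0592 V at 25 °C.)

The Cu²⁺/Cu couple is the cathode, so E°_cell = 0.34 V; n = 2.
[H⁺] = 10^(−4.74) = 1.8 × 10^-5 M, and Q = [H⁺]^2 / ([Cu²⁺]·P(H₂)) = 3.94 × 10^-6.
E = E° − (0.0592/2) log Q = 0.34 − (0.0592/2)(-5.404) = 0.500 V.

0.50 V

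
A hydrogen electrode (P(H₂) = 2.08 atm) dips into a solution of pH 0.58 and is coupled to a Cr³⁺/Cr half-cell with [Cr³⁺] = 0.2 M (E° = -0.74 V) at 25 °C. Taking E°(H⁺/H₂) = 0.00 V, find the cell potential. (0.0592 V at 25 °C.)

The hydrogen couple is the cathode, so E°_cell = 0.74 V; n = 6.
[H⁺] = 10^(−0.58) = 0.26 M, and Q = [Cr³⁺]^2·P(H₂)^3 / [H⁺]^6 = 1090.
E = E° − (0.0592/6) log Q = 0.74 − (0.0592/6)(3.036) = 0.710 V.

0.71 V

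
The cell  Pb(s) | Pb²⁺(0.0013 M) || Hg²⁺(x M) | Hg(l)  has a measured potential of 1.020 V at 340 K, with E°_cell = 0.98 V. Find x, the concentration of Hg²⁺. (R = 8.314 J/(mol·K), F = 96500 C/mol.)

0.02 M

From the Nernst equation, ln Q = nF(E° − E)/RT = 2×96500×(0.98 − 1.020)/(8.314×340) = -2.731, so Q = 0.0652.
With Q = [Pb²⁺]/[Hg²⁺] and the known concentrations, [Hg²⁺] in the denominator gives [Hg²⁺] = 0.02 M.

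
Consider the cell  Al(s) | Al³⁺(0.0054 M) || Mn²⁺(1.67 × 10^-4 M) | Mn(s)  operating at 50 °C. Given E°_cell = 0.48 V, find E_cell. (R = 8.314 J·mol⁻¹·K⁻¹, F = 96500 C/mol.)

Balancing electrons gives n = 6; the reaction quotient is Q = [Al³⁺]^2/[Mn²⁺]^3 = 6.26 × 10^6.
E = E° − (RT/nF) ln Q = 0.48 − (8.314×323)/(6×96500) × (15.650) = 0.480 − 0.073 = 0.407 V.

0.407 V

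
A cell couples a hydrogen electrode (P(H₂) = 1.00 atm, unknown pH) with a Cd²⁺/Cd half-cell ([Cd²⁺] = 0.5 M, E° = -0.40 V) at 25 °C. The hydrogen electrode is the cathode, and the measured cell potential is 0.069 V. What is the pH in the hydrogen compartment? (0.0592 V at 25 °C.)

pH = 5.74

E°_cell = 0.40 V and n = 2.
log Q = n(E° − E)/0.0592 = 2×(0.40 − 0.069)/0.0592 = 11.182.
With Q = [Cd²⁺]·P(H₂) / [H⁺]^2, solving for [H⁺] gives log[H⁺] = -5.742, so pH = 5.74.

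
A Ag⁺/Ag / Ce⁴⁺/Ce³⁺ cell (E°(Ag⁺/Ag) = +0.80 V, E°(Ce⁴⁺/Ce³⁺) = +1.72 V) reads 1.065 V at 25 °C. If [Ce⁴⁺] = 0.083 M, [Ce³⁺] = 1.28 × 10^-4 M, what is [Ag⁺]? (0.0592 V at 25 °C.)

From the Nernst equation, log Q = n(E° − E)/0.0592 = 1(0.92 − 1.065)/0.0592 = -2.449, so Q = 0.00355.
With Q = [Ag⁺]·[Ce³⁺]/[Ce⁴⁺] and the known concentrations, [Ag⁺] in the numerator gives [Ag⁺] = 2.3 M.

2.3 M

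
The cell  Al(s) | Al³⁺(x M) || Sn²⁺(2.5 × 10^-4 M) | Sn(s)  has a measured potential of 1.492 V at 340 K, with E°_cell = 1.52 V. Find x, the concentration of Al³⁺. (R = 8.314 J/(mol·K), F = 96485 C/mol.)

From the Nernst equation, ln Q = nF(E° − E)/RT = 6×96485×(1.52 − 1.492)/(8.314×340) = 5.734, so Q = 309.
With Q = [Al³⁺]^2/[Sn²⁺]^3 and the known concentrations, [Al³⁺]^2 in the numerator gives [Al³⁺] = 7 × 10^-5 M.

7 × 10^-5 M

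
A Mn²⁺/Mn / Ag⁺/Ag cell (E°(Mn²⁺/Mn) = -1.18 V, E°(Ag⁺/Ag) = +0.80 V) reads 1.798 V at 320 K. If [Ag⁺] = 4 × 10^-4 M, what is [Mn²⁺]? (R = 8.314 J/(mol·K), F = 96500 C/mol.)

From the Nernst equation, ln Q = nF(E° − E)/RT = 2×96500×(1.98 − 1.798)/(8.314×320) = 13.203, so Q = 5.42 × 10^5.
With Q = [Mn²⁺]/[Ag⁺]^2 and the known concentrations, [Mn²⁺] in the numerator gives [Mn²⁺] = 0.087 M.

0.087 M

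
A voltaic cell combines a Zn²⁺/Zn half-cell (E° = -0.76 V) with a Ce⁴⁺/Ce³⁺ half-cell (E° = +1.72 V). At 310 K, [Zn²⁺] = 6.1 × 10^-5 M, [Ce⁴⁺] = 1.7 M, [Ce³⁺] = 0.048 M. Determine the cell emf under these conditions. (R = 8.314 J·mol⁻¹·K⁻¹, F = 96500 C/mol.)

The Ce⁴⁺/Ce³⁺ couple has the higher reduction potential and acts as the cathode, so E°_cell = +1.72 − (-0.76) = 2.48 V.
Balancing electrons gives n = 2; the reaction quotient is Q = [Zn²⁺]·[Ce³⁺]^2/[Ce⁴⁺]^2 = 4.86 × 10^-8.
E = E° − (RT/nF) ln Q = 2.48 − (8.314×310)/(2×96500) × (-16.839) = 2.480 + 0.225 = 2.705 V.

2.70 V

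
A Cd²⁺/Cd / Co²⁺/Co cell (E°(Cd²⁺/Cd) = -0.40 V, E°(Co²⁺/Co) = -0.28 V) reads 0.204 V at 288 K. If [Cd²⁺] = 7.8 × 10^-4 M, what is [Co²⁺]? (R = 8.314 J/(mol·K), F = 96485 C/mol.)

From the Nernst equation, ln Q = nF(E° − E)/RT = 2×96485×(0.12 − 0.204)/(8.314×288) = -6.770, so Q = 0.00115.
With Q = [Cd²⁺]/[Co²⁺] and the known concentrations, [Co²⁺] in the denominator gives [Co²⁺] = 0.68 M.

0.68 M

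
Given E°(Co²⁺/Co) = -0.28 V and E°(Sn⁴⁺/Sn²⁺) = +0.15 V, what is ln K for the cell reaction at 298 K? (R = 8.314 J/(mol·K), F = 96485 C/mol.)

E°_cell = +0.15 − (-0.28) = 0.43 V, with n = 2 electrons transferred.
At equilibrium E = 0, so the Nernst equation gives ln K = nFE°/RT = (2)(96485)(0.43)/((8.314)(298)) = 33.49.

ln K = 33.5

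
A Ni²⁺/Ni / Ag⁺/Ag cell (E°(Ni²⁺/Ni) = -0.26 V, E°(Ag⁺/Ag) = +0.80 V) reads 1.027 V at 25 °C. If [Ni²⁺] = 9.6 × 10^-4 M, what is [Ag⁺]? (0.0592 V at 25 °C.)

0.0086 M

From the Nernst equation, log Q = n(E° − E)/0.0592 = 2(1.06 − 1.027)/0.0592 = 1.115, so Q = 13.0.
With Q = [Ni²⁺]/[Ag⁺]^2 and the known concentrations, [Ag⁺]^2 in the denominator gives [Ag⁺] = 0.0086 M.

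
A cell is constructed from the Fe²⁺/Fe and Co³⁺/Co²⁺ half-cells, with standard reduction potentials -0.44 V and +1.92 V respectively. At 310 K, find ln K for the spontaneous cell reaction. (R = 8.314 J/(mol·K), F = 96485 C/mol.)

ln K = 176.7

E°_cell = +1.92 − (-0.44) = 2.36 V, with n = 2 electrons transferred.
At equilibrium E = 0, so the Nernst equation gives ln K = nFE°/RT = (2)(96485)(2.36)/((8.314)(310)) = 176.70.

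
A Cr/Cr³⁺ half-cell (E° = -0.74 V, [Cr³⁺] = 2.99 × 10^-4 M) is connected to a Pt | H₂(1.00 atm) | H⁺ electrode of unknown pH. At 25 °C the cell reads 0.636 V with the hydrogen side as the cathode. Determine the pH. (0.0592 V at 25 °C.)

E°_cell = 0.74 V and n = 6.
log Q = n(E° − E)/0.0592 = 6×(0.74 − 0.636)/0.0592 = 10.541.
With Q = [Cr³⁺]^2·P(H₂)^3 / [H⁺]^6, solving for [H⁺] gives log[H⁺] = -2.932, so pH = 2.93.

pH = 2.93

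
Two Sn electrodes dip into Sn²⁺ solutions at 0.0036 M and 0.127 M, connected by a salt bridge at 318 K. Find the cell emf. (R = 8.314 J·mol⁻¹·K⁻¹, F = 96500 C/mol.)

Both half-cells are Sn²⁺/Sn, so E°_cell = 0. The concentrated side is the cathode; the cell reaction moves Sn²⁺ from high to low concentration with n = 2.
Q = [Sn²⁺]_dilute/[Sn²⁺]_conc = 0.0036/0.127 = 0.0283.
E = 0 − (RT/nF) ln Q = −((8.314×318)/(2×96500))(-3.563) = 0.0488 V.

0.049 V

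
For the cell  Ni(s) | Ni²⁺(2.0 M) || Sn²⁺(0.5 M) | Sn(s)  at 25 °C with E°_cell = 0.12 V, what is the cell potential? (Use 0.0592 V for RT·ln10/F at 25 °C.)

0.102 V

Balancing electrons gives n = 2; the reaction quotient is Q = [Ni²⁺]/[Sn²⁺] = 4.00.
At 25 °C, E = E° − (0.0592/n) log Q = 0.12 − (0.0592/2)(0.602) = 0.120 − 0.018 = 0.102 V.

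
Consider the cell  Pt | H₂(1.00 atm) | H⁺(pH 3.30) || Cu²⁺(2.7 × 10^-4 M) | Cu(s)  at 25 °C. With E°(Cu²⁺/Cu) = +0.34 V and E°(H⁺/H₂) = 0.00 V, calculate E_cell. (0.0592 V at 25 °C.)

0.43 V

The Cu²⁺/Cu couple is the cathode, so E°_cell = 0.34 V; n = 2.
[H⁺] = 10^(−3.30) = 5 × 10^-4 M, and Q = [H⁺]^2 / ([Cu²⁺]·P(H₂)) = 9.3 × 10^-4.
E = E° − (0.0592/2) log Q = 0.34 − (0.0592/2)(-3.031) = 0.430 V.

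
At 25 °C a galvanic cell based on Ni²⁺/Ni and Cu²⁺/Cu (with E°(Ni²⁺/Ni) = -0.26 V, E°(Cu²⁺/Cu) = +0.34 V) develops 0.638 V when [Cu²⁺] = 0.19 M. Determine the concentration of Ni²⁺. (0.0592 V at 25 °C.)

0.0099 M

From the Nernst equation, log Q = n(E° − E)/0.0592 = 2(0.60 − 0.638)/0.0592 = -1.284, so Q = 0.0520.
With Q = [Ni²⁺]/[Cu²⁺] and the known concentrations, [Ni²⁺] in the numerator gives [Ni²⁺] = 0.0099 M.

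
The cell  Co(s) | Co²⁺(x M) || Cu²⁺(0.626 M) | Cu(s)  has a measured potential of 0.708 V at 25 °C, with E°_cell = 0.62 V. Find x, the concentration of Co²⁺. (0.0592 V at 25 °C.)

From the Nernst equation, log Q = n(E° − E)/0.0592 = 2(0.62 − 0.708)/0.0592 = -2.973, so Q = 0.00106.
With Q = [Co²⁺]/[Cu²⁺] and the known concentrations, [Co²⁺] in the numerator gives [Co²⁺] = 6.7 × 10^-4 M.

6.7 × 10^-4 M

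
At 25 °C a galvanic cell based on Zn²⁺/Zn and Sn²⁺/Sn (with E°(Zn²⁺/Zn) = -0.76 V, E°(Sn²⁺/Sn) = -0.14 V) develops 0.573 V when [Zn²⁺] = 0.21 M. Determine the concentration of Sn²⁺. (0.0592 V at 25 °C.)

0.0054 M

From the Nernst equation, log Q = n(E° − E)/0.0592 = 2(0.62 − 0.573)/0.0592 = 1.588, so Q = 38.7.
With Q = [Zn²⁺]/[Sn²⁺] and the known concentrations, [Sn²⁺] in the denominator gives [Sn²⁺] = 0.0054 M.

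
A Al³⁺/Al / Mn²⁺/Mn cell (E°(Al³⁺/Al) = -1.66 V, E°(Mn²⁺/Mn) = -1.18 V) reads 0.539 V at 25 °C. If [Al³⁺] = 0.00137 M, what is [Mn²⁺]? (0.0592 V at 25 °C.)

From the Nernst equation, log Q = n(E° − E)/0.0592 = 6(0.48 − 0.539)/0.0592 = -5.980, so Q = 1.05 × 10^-6.
With Q = [Al³⁺]^2/[Mn²⁺]^3 and the known concentrations, [Mn²⁺]^3 in the denominator gives [Mn²⁺] = 1.2 M.

1.2 M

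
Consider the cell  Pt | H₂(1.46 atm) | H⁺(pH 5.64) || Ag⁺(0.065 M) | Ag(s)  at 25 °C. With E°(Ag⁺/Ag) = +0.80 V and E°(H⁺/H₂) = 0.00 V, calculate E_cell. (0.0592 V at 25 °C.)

1.07 V

The Ag⁺/Ag couple is the cathode, so E°_cell = 0.80 V; n = 2.
[H⁺] = 10^(−5.64) = 2.3 × 10^-6 M, and Q = [H⁺]^2 / ([Ag⁺]^2·P(H₂)) = 8.51 × 10^-10.
E = E° − (0.0592/2) log Q = 0.80 − (0.0592/2)(-9.070) = 1.068 V.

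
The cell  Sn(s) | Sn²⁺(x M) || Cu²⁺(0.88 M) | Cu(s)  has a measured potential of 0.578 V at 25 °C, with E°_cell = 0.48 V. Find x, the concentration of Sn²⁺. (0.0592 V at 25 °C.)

From the Nernst equation, log Q = n(E° − E)/0.0592 = 2(0.48 − 0.578)/0.0592 = -3.311, so Q = 4.89 × 10^-4.
With Q = [Sn²⁺]/[Cu²⁺] and the known concentrations, [Sn²⁺] in the numerator gives [Sn²⁺] = 4.3 × 10^-4 M.

4.3 × 10^-4 M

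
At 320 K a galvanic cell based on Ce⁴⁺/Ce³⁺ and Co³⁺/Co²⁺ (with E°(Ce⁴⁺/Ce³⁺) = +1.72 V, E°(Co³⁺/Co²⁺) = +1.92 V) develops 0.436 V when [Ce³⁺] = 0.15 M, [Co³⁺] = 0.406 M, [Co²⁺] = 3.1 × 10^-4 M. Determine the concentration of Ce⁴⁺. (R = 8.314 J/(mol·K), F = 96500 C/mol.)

0.038 M

From the Nernst equation, ln Q = nF(E° − E)/RT = 1×96500×(0.20 − 0.436)/(8.314×320) = -8.560, so Q = 1.92 × 10^-4.
With Q = [Ce⁴⁺]·[Co²⁺]/([Ce³⁺]·[Co³⁺]) and the known concentrations, [Ce⁴⁺] in the numerator gives [Ce⁴⁺] = 0.038 M.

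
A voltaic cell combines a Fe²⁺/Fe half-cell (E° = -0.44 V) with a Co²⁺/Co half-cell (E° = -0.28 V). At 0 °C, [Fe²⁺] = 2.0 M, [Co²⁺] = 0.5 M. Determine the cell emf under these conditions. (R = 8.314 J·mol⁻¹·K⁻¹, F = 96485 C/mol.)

The Co²⁺/Co couple has the higher reduction potential and acts as the cathode, so E°_cell = -0.28 − (-0.44) = 0.16 V.
Balancing electrons gives n = 2; the reaction quotient is Q = [Fe²⁺]/[Co²⁺] = 4.00.
E = E° − (RT/nF) ln Q = 0.16 − (8.314×273)/(2×96485) × (1.386) = 0.160 − 0.016 = 0.144 V.

0.144 V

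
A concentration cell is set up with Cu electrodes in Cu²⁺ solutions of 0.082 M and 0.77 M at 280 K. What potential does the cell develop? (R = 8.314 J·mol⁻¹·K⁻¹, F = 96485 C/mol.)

Both half-cells are Cu²⁺/Cu, so E°_cell = 0. The concentrated side is the cathode; the cell reaction moves Cu²⁺ from high to low concentration with n = 2.
Q = [Cu²⁺]_dilute/[Cu²⁺]_conc = 0.082/0.77 = 0.106.
E = 0 − (RT/nF) ln Q = −((8.314×280)/(2×96485))(-2.240) = 0.0270 V.

0.027 V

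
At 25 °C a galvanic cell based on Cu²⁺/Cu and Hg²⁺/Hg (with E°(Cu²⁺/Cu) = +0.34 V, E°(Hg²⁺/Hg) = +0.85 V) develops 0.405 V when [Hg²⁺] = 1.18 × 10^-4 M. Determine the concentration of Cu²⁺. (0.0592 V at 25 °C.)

From the Nernst equation, log Q = n(E° − E)/0.0592 = 2(0.51 − 0.405)/0.0592 = 3.547, so Q = 3530.
With Q = [Cu²⁺]/[Hg²⁺] and the known concentrations, [Cu²⁺] in the numerator gives [Cu²⁺] = 0.42 M.

0.42 M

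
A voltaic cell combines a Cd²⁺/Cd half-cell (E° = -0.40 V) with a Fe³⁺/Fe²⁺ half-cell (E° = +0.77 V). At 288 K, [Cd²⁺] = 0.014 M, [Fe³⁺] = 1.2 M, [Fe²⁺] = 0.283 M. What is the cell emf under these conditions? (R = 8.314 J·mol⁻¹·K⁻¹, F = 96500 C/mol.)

The Fe³⁺/Fe²⁺ couple has the higher reduction potential and acts as the cathode, so E°_cell = +0.77 − (-0.40) = 1.17 V.
Balancing electrons gives n = 2; the reaction quotient is Q = [Cd²⁺]·[Fe²⁺]^2/[Fe³⁺]^2 = 7.79 × 10^-4.
E = E° − (RT/nF) ln Q = 1.17 − (8.314×288)/(2×96500) × (-7.158) = 1.170 + 0.089 = 1.259 V.

1.26 V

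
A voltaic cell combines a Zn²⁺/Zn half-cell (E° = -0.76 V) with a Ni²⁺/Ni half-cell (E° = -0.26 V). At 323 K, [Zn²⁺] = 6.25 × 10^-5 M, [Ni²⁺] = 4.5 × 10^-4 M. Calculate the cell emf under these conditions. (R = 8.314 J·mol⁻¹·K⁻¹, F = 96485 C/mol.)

0.527 V

The Ni²⁺/Ni couple has the higher reduction potential and acts as the cathode, so E°_cell = -0.26 − (-0.76) = 0.50 V.
Balancing electrons gives n = 2; the reaction quotient is Q = [Zn²⁺]/[Ni²⁺] = 0.139.
E = E° − (RT/nF) ln Q = 0.50 − (8.314×323)/(2×96485) × (-1.974) = 0.500 + 0.027 = 0.527 V.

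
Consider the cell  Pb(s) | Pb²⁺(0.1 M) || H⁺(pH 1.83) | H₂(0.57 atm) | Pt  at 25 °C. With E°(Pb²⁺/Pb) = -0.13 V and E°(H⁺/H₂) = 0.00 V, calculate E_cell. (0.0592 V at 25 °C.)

0.058 V

The hydrogen couple is the cathode, so E°_cell = 0.13 V; n = 2.
[H⁺] = 10^(−1.83) = 0.015 M, and Q = [Pb²⁺]·P(H₂) / [H⁺]^2 = 261.
E = E° − (0.0592/2) log Q = 0.13 − (0.0592/2)(2.416) = 0.058 V.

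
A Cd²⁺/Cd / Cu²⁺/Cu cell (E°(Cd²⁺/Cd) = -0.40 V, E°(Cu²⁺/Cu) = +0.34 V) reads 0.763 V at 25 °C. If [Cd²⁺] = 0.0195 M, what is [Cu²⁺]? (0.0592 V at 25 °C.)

From the Nernst equation, log Q = n(E° − E)/0.0592 = 2(0.74 − 0.763)/0.0592 = -0.777, so Q = 0.167.
With Q = [Cd²⁺]/[Cu²⁺] and the known concentrations, [Cu²⁺] in the denominator gives [Cu²⁺] = 0.12 M.

0.12 M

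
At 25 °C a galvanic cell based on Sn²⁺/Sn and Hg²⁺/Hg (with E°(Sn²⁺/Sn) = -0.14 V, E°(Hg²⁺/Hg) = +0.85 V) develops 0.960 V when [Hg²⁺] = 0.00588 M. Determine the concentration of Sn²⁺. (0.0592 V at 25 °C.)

From the Nernst equation, log Q = n(E° − E)/0.0592 = 2(0.99 − 0.960)/0.0592 = 1.014, so Q = 10.3.
With Q = [Sn²⁺]/[Hg²⁺] and the known concentrations, [Sn²⁺] in the numerator gives [Sn²⁺] = 0.061 M.

0.061 M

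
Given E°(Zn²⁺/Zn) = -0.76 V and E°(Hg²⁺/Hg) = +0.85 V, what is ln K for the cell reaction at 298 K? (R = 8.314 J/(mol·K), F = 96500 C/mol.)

ln K = 125.4

E°_cell = +0.85 − (-0.76) = 1.61 V, with n = 2 electrons transferred.
At equilibrium E = 0, so the Nernst equation gives ln K = nFE°/RT = (2)(96500)(1.61)/((8.314)(298)) = 125.42.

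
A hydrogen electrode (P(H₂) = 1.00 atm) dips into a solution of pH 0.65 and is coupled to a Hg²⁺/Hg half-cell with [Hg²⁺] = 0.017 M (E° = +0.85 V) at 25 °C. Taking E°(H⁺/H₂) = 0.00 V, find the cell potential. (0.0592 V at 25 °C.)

The Hg²⁺/Hg couple is the cathode, so E°_cell = 0.85 V; n = 2.
[H⁺] = 10^(−0.65) = 0.22 M, and Q = [H⁺]^2 / ([Hg²⁺]·P(H₂)) = 2.95.
E = E° − (0.0592/2) log Q = 0.85 − (0.0592/2)(0.470) = 0.836 V.

0.84 V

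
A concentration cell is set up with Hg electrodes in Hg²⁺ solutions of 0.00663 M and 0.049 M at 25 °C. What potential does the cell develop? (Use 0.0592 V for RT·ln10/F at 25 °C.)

0.026 V

Both half-cells are Hg²⁺/Hg, so E°_cell = 0. The concentrated side is the cathode; the cell reaction moves Hg²⁺ from high to low concentration with n = 2.
Q = [Hg²⁺]_dilute/[Hg²⁺]_conc = 0.00663/0.049 = 0.135.
E = 0 − (0.0592/2) log Q = −(0.0592/2)(-0.869) = 0.0257 V.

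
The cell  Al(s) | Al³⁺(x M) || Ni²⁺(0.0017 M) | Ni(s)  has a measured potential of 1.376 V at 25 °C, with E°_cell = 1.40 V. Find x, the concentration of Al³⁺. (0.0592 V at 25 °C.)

From the Nernst equation, log Q = n(E° − E)/0.0592 = 6(1.40 − 1.376)/0.0592 = 2.432, so Q = 271.
With Q = [Al³⁺]^2/[Ni²⁺]^3 and the known concentrations, [Al³⁺]^2 in the numerator gives [Al³⁺] = 0.0012 M.

0.0012 M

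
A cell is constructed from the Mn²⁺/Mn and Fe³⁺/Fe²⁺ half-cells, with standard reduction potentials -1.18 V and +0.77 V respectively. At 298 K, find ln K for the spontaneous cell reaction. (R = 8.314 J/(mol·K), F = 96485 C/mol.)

ln K = 151.9

E°_cell = +0.77 − (-1.18) = 1.95 V, with n = 2 electrons transferred.
At equilibrium E = 0, so the Nernst equation gives ln K = nFE°/RT = (2)(96485)(1.95)/((8.314)(298)) = 151.88.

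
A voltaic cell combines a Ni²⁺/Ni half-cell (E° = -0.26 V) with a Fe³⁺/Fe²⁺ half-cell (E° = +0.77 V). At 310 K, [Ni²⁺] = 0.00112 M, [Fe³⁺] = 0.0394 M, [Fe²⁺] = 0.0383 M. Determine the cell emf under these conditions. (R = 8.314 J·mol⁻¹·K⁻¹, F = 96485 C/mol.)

The Fe³⁺/Fe²⁺ couple has the higher reduction potential and acts as the cathode, so E°_cell = +0.77 − (-0.26) = 1.03 V.
Balancing electrons gives n = 2; the reaction quotient is Q = [Ni²⁺]·[Fe²⁺]^2/[Fe³⁺]^2 = 0.00106.
E = E° − (RT/nF) ln Q = 1.03 − (8.314×310)/(2×96485) × (-6.851) = 1.030 + 0.092 = 1.122 V.

1.12 V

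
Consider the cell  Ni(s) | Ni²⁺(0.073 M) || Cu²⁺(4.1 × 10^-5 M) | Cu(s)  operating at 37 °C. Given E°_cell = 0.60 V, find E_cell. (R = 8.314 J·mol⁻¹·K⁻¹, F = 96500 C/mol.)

Balancing electrons gives n = 2; the reaction quotient is Q = [Ni²⁺]/[Cu²⁺] = 1780.
E = E° − (RT/nF) ln Q = 0.60 − (8.314×310)/(2×96500) × (7.485) = 0.600 − 0.100 = 0.500 V.

0.500 V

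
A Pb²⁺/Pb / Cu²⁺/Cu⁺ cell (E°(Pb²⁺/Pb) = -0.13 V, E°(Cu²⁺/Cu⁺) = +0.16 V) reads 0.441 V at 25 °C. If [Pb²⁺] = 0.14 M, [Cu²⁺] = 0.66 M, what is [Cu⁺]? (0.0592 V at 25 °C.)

0.005 M

From the Nernst equation, log Q = n(E° − E)/0.0592 = 2(0.29 − 0.441)/0.0592 = -5.101, so Q = 7.92 × 10^-6.
With Q = [Pb²⁺]·[Cu⁺]^2/[Cu²⁺]^2 and the known concentrations, [Cu⁺]^2 in the numerator gives [Cu⁺] = 0.005 M.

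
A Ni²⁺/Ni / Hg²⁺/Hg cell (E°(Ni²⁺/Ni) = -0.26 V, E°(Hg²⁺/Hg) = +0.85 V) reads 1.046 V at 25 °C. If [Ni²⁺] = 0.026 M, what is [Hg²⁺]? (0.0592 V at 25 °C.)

1.8 × 10^-4 M

From the Nernst equation, log Q = n(E° − E)/0.0592 = 2(1.11 − 1.046)/0.0592 = 2.162, so Q = 145.
With Q = [Ni²⁺]/[Hg²⁺] and the known concentrations, [Hg²⁺] in the denominator gives [Hg²⁺] = 1.8 × 10^-4 M.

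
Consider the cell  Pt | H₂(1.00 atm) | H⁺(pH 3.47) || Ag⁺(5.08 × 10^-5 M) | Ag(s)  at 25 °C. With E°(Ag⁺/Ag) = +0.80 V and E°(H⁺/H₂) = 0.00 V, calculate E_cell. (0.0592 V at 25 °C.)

0.75 V

The Ag⁺/Ag couple is the cathode, so E°_cell = 0.80 V; n = 2.
[H⁺] = 10^(−3.47) = 3.4 × 10^-4 M, and Q = [H⁺]^2 / ([Ag⁺]^2·P(H₂)) = 44.5.
E = E° − (0.0592/2) log Q = 0.80 − (0.0592/2)(1.648) = 0.751 V.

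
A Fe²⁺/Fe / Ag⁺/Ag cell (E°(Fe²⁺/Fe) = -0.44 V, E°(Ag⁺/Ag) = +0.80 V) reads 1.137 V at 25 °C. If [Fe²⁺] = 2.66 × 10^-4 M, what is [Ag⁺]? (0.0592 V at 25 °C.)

3 × 10^-4 M

From the Nernst equation, log Q = n(E° − E)/0.0592 = 2(1.24 − 1.137)/0.0592 = 3.480, so Q = 3020.
With Q = [Fe²⁺]/[Ag⁺]^2 and the known concentrations, [Ag⁺]^2 in the denominator gives [Ag⁺] = 3 × 10^-4 M.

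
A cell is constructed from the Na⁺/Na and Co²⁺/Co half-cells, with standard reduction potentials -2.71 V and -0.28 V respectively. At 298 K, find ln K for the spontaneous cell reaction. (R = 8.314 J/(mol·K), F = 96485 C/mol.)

ln K = 189.3

E°_cell = -0.28 − (-2.71) = 2.43 V, with n = 2 electrons transferred.
At equilibrium E = 0, so the Nernst equation gives ln K = nFE°/RT = (2)(96485)(2.43)/((8.314)(298)) = 189.26.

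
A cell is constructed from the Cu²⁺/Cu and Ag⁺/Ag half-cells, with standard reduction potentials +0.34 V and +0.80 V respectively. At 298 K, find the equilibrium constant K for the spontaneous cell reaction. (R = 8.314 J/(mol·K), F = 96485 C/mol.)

E°_cell = +0.80 − (+0.34) = 0.46 V, with n = 2 electrons transferred.
At equilibrium E = 0, so the Nernst equation gives ln K = nFE°/RT = (2)(96485)(0.46)/((8.314)(298)) = 35.83.
K = e^35.83 = 3.6 × 10^15.

3.6 × 10^15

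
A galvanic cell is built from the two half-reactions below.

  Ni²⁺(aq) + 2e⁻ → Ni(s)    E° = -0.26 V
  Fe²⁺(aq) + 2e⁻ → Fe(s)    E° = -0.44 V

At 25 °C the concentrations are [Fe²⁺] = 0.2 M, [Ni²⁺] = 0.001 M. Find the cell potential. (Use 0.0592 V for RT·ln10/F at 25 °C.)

0.112 V

The Ni²⁺/Ni couple has the higher reduction potential and acts as the cathode, so E°_cell = -0.26 − (-0.44) = 0.18 V.
Balancing electrons gives n = 2; the reaction quotient is Q = [Fe²⁺]/[Ni²⁺] = 200.
At 25 °C, E = E° − (0.0592/n) log Q = 0.18 − (0.0592/2)(2.301) = 0.180 − 0.068 = 0.112 V.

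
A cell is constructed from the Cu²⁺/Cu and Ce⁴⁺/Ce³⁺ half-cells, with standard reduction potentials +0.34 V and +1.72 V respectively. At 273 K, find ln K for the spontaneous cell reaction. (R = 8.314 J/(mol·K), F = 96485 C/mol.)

ln K = 117.3

E°_cell = +1.72 − (+0.34) = 1.38 V, with n = 2 electrons transferred.
At equilibrium E = 0, so the Nernst equation gives ln K = nFE°/RT = (2)(96485)(1.38)/((8.314)(273)) = 117.33.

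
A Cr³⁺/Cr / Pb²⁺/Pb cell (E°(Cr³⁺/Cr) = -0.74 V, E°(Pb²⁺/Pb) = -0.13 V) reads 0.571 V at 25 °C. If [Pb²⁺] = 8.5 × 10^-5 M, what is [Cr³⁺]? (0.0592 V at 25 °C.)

7.4 × 10^-5 M

From the Nernst equation, log Q = n(E° − E)/0.0592 = 6(0.61 − 0.571)/0.0592 = 3.953, so Q = 8970.
With Q = [Cr³⁺]^2/[Pb²⁺]^3 and the known concentrations, [Cr³⁺]^2 in the numerator gives [Cr³⁺] = 7.4 × 10^-5 M.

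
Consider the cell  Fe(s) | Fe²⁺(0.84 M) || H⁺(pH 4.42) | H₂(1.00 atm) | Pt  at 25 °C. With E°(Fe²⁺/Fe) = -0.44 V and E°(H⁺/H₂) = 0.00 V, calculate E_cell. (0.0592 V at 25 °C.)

The hydrogen couple is the cathode, so E°_cell = 0.44 V; n = 2.
[H⁺] = 10^(−4.42) = 3.8 × 10^-5 M, and Q = [Fe²⁺]·P(H₂) / [H⁺]^2 = 5.81 × 10^8.
E = E° − (0.0592/2) log Q = 0.44 − (0.0592/2)(8.764) = 0.181 V.

0.18 V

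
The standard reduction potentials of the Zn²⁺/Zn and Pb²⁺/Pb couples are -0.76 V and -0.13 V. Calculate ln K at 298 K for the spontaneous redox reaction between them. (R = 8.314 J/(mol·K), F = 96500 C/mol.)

E°_cell = -0.13 − (-0.76) = 0.63 V, with n = 2 electrons transferred.
At equilibrium E = 0, so the Nernst equation gives ln K = nFE°/RT = (2)(96500)(0.63)/((8.314)(298)) = 49.08.

ln K = 49.1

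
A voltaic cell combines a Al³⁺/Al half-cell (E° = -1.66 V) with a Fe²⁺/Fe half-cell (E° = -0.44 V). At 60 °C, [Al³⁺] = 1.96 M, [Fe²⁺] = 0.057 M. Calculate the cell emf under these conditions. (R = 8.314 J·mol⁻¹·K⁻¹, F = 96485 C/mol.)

1.17 V

The Fe²⁺/Fe couple has the higher reduction potential and acts as the cathode, so E°_cell = -0.44 − (-1.66) = 1.22 V.
Balancing electrons gives n = 6; the reaction quotient is Q = [Al³⁺]^2/[Fe²⁺]^3 = 2.07 × 10^4.
E = E° − (RT/nF) ln Q = 1.22 − (8.314×333)/(6×96485) × (9.940) = 1.220 − 0.048 = 1.172 V.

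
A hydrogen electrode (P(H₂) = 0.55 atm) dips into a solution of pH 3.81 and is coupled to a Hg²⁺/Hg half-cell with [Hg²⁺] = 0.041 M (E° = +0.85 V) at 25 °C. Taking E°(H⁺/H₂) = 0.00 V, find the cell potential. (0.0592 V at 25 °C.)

The Hg²⁺/Hg couple is the cathode, so E°_cell = 0.85 V; n = 2.
[H⁺] = 10^(−3.81) = 1.5 × 10^-4 M, and Q = [H⁺]^2 / ([Hg²⁺]·P(H₂)) = 1.06 × 10^-6.
E = E° − (0.0592/2) log Q = 0.85 − (0.0592/2)(-5.973) = 1.027 V.

1.03 V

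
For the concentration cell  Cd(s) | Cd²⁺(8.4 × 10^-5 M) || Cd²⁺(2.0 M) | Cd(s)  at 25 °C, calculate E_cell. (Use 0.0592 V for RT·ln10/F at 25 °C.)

Both half-cells are Cd²⁺/Cd, so E°_cell = 0. The concentrated side is the cathode; the cell reaction moves Cd²⁺ from high to low concentration with n = 2.
Q = [Cd²⁺]_dilute/[Cd²⁺]_conc = 8.4 × 10^-5/2.0 = 4.2 × 10^-5.
E = 0 − (0.0592/2) log Q = −(0.0592/2)(-4.377) = 0.1296 V.

0.13 V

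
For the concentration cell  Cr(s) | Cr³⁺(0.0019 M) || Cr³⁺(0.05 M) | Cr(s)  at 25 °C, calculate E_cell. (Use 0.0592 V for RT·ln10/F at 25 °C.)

0.028 V

Both half-cells are Cr³⁺/Cr, so E°_cell = 0. The concentrated side is the cathode; the cell reaction moves Cr³⁺ from high to low concentration with n = 3.
Q = [Cr³⁺]_dilute/[Cr³⁺]_conc = 0.0019/0.05 = 0.0380.
E = 0 − (0.0592/3) log Q = −(0.0592/3)(-1.420) = 0.0280 V.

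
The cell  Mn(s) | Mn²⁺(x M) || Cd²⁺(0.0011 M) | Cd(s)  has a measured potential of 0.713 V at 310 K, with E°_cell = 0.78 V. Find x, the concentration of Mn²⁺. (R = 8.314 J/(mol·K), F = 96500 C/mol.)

From the Nernst equation, ln Q = nF(E° − E)/RT = 2×96500×(0.78 − 0.713)/(8.314×310) = 5.017, so Q = 151.
With Q = [Mn²⁺]/[Cd²⁺] and the known concentrations, [Mn²⁺] in the numerator gives [Mn²⁺] = 0.17 M.

0.17 M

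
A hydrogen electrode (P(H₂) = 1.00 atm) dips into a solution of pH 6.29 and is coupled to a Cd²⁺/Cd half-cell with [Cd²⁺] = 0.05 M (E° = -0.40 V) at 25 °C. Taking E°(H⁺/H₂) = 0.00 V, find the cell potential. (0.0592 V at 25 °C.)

The hydrogen couple is the cathode, so E°_cell = 0.40 V; n = 2.
[H⁺] = 10^(−6.29) = 5.1 × 10^-7 M, and Q = [Cd²⁺]·P(H₂) / [H⁺]^2 = 1.9 × 10^11.
E = E° − (0.0592/2) log Q = 0.40 − (0.0592/2)(11.279) = 0.066 V.

0.066 V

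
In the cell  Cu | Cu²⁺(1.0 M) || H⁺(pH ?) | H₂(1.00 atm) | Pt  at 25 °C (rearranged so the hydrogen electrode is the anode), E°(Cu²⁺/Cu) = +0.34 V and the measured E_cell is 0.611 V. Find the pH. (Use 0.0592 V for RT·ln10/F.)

pH = 4.58

E°_cell = 0.34 V and n = 2.
log Q = n(E° − E)/0.0592 = 2×(0.34 − 0.611)/0.0592 = -9.155.
With Q = [H⁺]^2 / ([Cu²⁺]·P(H₂)), solving for [H⁺] gives log[H⁺] = -4.578, so pH = 4.58.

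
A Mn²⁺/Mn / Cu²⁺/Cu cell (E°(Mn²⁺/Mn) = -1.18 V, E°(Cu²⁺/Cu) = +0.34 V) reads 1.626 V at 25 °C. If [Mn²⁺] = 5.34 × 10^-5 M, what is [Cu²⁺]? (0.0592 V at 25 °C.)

From the Nernst equation, log Q = n(E° − E)/0.0592 = 2(1.52 − 1.626)/0.0592 = -3.581, so Q = 2.62 × 10^-4.
With Q = [Mn²⁺]/[Cu²⁺] and the known concentrations, [Cu²⁺] in the denominator gives [Cu²⁺] = 0.2 M.

0.2 M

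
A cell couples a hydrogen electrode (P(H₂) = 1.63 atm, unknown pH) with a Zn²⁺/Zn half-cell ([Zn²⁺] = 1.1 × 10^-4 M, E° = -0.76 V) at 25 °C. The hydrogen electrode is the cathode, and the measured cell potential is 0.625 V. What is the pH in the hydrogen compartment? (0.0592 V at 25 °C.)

E°_cell = 0.76 V and n = 2.
log Q = n(E° − E)/0.0592 = 2×(0.76 − 0.625)/0.0592 = 4.561.
With Q = [Zn²⁺]·P(H₂) / [H⁺]^2, solving for [H⁺] gives log[H⁺] = -4.154, so pH = 4.15.

pH = 4.15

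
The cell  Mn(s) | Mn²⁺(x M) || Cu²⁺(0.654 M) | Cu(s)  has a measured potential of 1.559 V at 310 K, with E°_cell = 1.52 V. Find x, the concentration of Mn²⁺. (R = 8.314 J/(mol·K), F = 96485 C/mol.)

0.035 M

From the Nernst equation, ln Q = nF(E° − E)/RT = 2×96485×(1.52 − 1.559)/(8.314×310) = -2.920, so Q = 0.0539.
With Q = [Mn²⁺]/[Cu²⁺] and the known concentrations, [Mn²⁺] in the numerator gives [Mn²⁺] = 0.035 M.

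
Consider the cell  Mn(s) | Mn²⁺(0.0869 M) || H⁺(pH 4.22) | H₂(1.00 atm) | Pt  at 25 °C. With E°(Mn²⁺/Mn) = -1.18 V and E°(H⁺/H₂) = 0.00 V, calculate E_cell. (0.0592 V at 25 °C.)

The hydrogen couple is the cathode, so E°_cell = 1.18 V; n = 2.
[H⁺] = 10^(−4.22) = 6 × 10^-5 M, and Q = [Mn²⁺]·P(H₂) / [H⁺]^2 = 2.39 × 10^7.
E = E° − (0.0592/2) log Q = 1.18 − (0.0592/2)(7.379) = 0.962 V.

0.96 V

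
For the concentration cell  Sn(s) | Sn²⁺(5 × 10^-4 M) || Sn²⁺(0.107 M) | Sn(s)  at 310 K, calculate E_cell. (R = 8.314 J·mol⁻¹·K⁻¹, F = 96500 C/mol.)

0.072 V

Both half-cells are Sn²⁺/Sn, so E°_cell = 0. The concentrated side is the cathode; the cell reaction moves Sn²⁺ from high to low concentration with n = 2.
Q = [Sn²⁺]_dilute/[Sn²⁺]_conc = 5 × 10^-4/0.107 = 0.00467.
E = 0 − (RT/nF) ln Q = −((8.314×310)/(2×96500))(-5.366) = 0.0717 V.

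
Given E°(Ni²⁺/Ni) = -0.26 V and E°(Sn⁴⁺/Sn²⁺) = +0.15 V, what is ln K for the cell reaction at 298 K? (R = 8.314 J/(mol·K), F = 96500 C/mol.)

ln K = 31.9

E°_cell = +0.15 − (-0.26) = 0.41 V, with n = 2 electrons transferred.
At equilibrium E = 0, so the Nernst equation gives ln K = nFE°/RT = (2)(96500)(0.41)/((8.314)(298)) = 31.94.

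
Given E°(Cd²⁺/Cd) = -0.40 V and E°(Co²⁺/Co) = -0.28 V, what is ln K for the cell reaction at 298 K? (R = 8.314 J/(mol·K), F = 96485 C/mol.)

ln K = 9.3

E°_cell = -0.28 − (-0.40) = 0.12 V, with n = 2 electrons transferred.
At equilibrium E = 0, so the Nernst equation gives ln K = nFE°/RT = (2)(96485)(0.12)/((8.314)(298)) = 9.35.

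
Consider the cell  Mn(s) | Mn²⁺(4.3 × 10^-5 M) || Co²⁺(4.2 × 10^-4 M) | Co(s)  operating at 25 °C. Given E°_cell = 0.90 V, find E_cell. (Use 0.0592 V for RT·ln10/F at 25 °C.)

0.929 V

Balancing electrons gives n = 2; the reaction quotient is Q = [Mn²⁺]/[Co²⁺] = 0.102.
At 25 °C, E = E° − (0.0592/n) log Q = 0.90 − (0.0592/2)(-0.990) = 0.900 + 0.029 = 0.929 V.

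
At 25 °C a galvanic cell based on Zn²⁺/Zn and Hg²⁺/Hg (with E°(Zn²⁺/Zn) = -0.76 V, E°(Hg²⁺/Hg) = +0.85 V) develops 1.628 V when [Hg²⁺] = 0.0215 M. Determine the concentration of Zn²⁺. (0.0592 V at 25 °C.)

0.0053 M

From the Nernst equation, log Q = n(E° − E)/0.0592 = 2(1.61 − 1.628)/0.0592 = -0.608, so Q = 0.247.
With Q = [Zn²⁺]/[Hg²⁺] and the known concentrations, [Zn²⁺] in the numerator gives [Zn²⁺] = 0.0053 M.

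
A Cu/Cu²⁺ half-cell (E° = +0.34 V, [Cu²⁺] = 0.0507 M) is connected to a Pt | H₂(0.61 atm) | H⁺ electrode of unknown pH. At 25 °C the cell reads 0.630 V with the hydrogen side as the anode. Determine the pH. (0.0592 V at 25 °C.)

E°_cell = 0.34 V and n = 2.
log Q = n(E° − E)/0.0592 = 2×(0.34 − 0.630)/0.0592 = -9.797.
With Q = [H⁺]^2 / ([Cu²⁺]·P(H₂)), solving for [H⁺] gives log[H⁺] = -5.653, so pH = 5.65.

pH = 5.65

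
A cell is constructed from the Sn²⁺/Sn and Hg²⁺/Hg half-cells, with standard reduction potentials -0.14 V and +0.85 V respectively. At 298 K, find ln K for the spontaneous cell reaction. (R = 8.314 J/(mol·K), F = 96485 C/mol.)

E°_cell = +0.85 − (-0.14) = 0.99 V, with n = 2 electrons transferred.
At equilibrium E = 0, so the Nernst equation gives ln K = nFE°/RT = (2)(96485)(0.99)/((8.314)(298)) = 77.11.

ln K = 77.1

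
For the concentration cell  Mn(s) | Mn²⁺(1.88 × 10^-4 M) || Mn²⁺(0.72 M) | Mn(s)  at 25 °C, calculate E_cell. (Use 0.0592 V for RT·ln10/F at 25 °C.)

Both half-cells are Mn²⁺/Mn, so E°_cell = 0. The concentrated side is the cathode; the cell reaction moves Mn²⁺ from high to low concentration with n = 2.
Q = [Mn²⁺]_dilute/[Mn²⁺]_conc = 1.88 × 10^-4/0.72 = 2.61 × 10^-4.
E = 0 − (0.0592/2) log Q = −(0.0592/2)(-3.583) = 0.1061 V.

0.11 V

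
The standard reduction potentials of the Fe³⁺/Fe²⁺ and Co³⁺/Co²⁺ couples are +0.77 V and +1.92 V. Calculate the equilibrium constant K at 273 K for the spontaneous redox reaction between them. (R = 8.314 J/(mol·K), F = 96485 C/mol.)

1.7 × 10^21

E°_cell = +1.92 − (+0.77) = 1.15 V, with n = 1 electron transferred.
At equilibrium E = 0, so the Nernst equation gives ln K = nFE°/RT = (1)(96485)(1.15)/((8.314)(273)) = 48.89.
K = e^48.89 = 1.7 × 10^21.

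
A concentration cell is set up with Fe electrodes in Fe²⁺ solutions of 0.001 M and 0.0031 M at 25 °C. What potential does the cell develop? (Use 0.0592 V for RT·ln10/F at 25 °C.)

0.015 V

Both half-cells are Fe²⁺/Fe, so E°_cell = 0. The concentrated side is the cathode; the cell reaction moves Fe²⁺ from high to low concentration with n = 2.
Q = [Fe²⁺]_dilute/[Fe²⁺]_conc = 0.001/0.0031 = 0.323.
E = 0 − (0.0592/2) log Q = −(0.0592/2)(-0.491) = 0.0145 V.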